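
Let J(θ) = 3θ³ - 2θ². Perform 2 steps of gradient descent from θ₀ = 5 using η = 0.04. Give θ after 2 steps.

-7.3984

J′(θ) = 9θ² - 4θ
Step 1: J′(5) = 205; θ₁ = 5 − 0.04·205 = -3.2
Step 2: J′(-3.2) = 104.96; θ₂ = -3.2 − 0.04·104.96 = -7.3984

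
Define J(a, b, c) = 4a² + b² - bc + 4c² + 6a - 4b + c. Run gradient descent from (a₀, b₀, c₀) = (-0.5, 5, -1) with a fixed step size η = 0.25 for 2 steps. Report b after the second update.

3.125

∇J = (8a + 6, 2b - c - 4, -b + 8c + 1)
Step 1: at (-0.5, 5, -1), ∇J = (2, 7, -12) → (-0.5, 5, -1) − 0.25·(2, 7, -12) = (-1, 3.25, 2)
Step 2: at (-1, 3.25, 2), ∇J = (-2, 0.5, 13.75) → (-1, 3.25, 2) − 0.25·(-2, 0.5, 13.75) = (-0.5, 3.125, -1.4375)
b = 3.125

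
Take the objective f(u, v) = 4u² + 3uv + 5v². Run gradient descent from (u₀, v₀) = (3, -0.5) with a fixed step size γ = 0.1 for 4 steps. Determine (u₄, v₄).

(0.0681, -0.04545)

∇f = (8u + 3v, 3u + 10v)
(u₁, v₁) = (3, -0.5) − 0.1·(22.5, 4) = (0.75, -0.9)
(u₂, v₂) = (0.75, -0.9) − 0.1·(3.3, -6.75) = (0.42, -0.225)
(u₃, v₃) = (0.42, -0.225) − 0.1·(2.685, -0.99) = (0.1515, -0.126)
(u₄, v₄) = (0.1515, -0.126) − 0.1·(0.834, -0.8055) = (0.0681, -0.04545)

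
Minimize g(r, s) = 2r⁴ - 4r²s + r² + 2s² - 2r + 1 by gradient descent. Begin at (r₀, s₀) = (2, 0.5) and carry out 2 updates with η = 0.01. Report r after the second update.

1.25524096

∇g = (8r³ - 8rs + 2r - 2, -4r² + 4s)
Step 1: at (2, 0.5), ∇g = (58, -14) → (2, 0.5) − 0.01·(58, -14) = (1.42, 0.64)
Step 2: at (1.42, 0.64), ∇g = (16.475904, -5.5056) → (1.42, 0.64) − 0.01·(16.475904, -5.5056) = (1.25524096, 0.695056)
r = 1.25524096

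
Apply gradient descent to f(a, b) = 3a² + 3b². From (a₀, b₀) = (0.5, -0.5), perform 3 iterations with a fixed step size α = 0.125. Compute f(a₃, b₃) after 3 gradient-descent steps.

0.0003662109375

∇f = (6a, 6b)
Step 1: at (0.5, -0.5), ∇f = (3, -3) → (0.5, -0.5) − 0.125·(3, -3) = (0.125, -0.125)
Step 2: at (0.125, -0.125), ∇f = (0.75, -0.75) → (0.125, -0.125) − 0.125·(0.75, -0.75) = (0.03125, -0.03125)
Step 3: at (0.03125, -0.03125), ∇f = (0.1875, -0.1875) → (0.03125, -0.03125) − 0.125·(0.1875, -0.1875) = (0.0078125, -0.0078125)
f(0.0078125, -0.0078125) = 0.0003662109375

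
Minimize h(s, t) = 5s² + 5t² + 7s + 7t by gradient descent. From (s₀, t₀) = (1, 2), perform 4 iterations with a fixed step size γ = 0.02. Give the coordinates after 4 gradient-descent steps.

(-0.00368, 0.40592)

∇h = (10s + 7, 10t + 7)
Step 1: at (1, 2), ∇h = (17, 27) → (1, 2) − 0.02·(17, 27) = (0.66, 1.46)
Step 2: at (0.66, 1.46), ∇h = (13.6, 21.6) → (0.66, 1.46) − 0.02·(13.6, 21.6) = (0.388, 1.028)
Step 3: at (0.388, 1.028), ∇h = (10.88, 17.28) → (0.388, 1.028) − 0.02·(10.88, 17.28) = (0.1704, 0.6824)
Step 4: at (0.1704, 0.6824), ∇h = (8.704, 13.824) → (0.1704, 0.6824) − 0.02·(8.704, 13.824) = (-0.00368, 0.40592)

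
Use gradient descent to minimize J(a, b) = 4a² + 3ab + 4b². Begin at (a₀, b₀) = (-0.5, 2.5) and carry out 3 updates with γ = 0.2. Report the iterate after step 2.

(1.44, 1.44)

∇J = (8a + 3b, 3a + 8b)
(a₁, b₁) = (-0.5, 2.5) − 0.2·(3.5, 18.5) = (-1.2, -1.2)
(a₂, b₂) = (-1.2, -1.2) − 0.2·(-13.2, -13.2) = (1.44, 1.44)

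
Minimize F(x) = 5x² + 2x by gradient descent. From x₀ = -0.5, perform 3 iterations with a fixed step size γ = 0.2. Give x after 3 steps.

F′(x) = 10x + 2
Step 1: F′(-0.5) = -3; x₁ = -0.5 − 0.2·(-3) = 0.1
Step 2: F′(0.1) = 3; x₂ = 0.1 − 0.2·3 = -0.5
Step 3: F′(-0.5) = -3; x₃ = -0.5 − 0.2·(-3) = 0.1

0.1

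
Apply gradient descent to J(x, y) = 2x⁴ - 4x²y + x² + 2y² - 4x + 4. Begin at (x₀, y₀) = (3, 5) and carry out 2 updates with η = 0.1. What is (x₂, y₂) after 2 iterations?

(210.6016, 22.456)

∇J = (8x³ - 8xy + 2x - 4, -4x² + 4y)
(x₁, y₁) = (3, 5) − 0.1·(98, -16) = (-6.8, 6.6)
(x₂, y₂) = (-6.8, 6.6) − 0.1·(-2174.016, -158.56) = (210.6016, 22.456)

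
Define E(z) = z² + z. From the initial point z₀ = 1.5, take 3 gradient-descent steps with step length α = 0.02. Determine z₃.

1.269472

E′(z) = 2z + 1
z₁ = 1.5 − 0.02·4 = 1.42
z₂ = 1.42 − 0.02·3.84 = 1.3432
z₃ = 1.3432 − 0.02·3.6864 = 1.269472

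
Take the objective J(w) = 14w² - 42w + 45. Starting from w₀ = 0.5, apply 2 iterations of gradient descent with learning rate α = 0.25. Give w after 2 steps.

-34.5

J′(w) = 28w - 42
w₁ = 0.5 − 0.25·(-28) = 7.5
w₂ = 7.5 − 0.25·168 = -34.5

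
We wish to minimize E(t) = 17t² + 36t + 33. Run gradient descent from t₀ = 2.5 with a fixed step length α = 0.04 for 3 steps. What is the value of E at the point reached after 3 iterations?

E′(t) = 34t + 36
t₁ = 2.5 − 0.04·121 = -2.34
t₂ = -2.34 − 0.04·(-43.56) = -0.5976
t₃ = -0.5976 − 0.04·15.6816 = -1.224864
E(-1.224864) = 14.409856914432

14.409856914432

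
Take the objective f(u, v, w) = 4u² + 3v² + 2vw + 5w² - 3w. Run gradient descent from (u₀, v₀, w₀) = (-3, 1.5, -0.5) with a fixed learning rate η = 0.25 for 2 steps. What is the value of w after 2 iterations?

-0.125

∇f = (8u, 6v + 2w, 2v + 10w - 3)
(u₁, v₁, w₁) = (-3, 1.5, -0.5) − 0.25·(-24, 8, -5) = (3, -0.5, 0.75)
(u₂, v₂, w₂) = (3, -0.5, 0.75) − 0.25·(24, -1.5, 3.5) = (-3, -0.125, -0.125)
w = -0.125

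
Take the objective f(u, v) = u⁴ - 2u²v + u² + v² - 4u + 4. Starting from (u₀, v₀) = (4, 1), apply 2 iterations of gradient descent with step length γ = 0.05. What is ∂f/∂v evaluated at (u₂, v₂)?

∇f = (4u³ - 4uv + 2u - 4, -2u² + 2v)
Step 1: at (4, 1), ∇f = (244, -30) → (4, 1) − 0.05·(244, -30) = (-8.2, 2.5)
Step 2: at (-8.2, 2.5), ∇f = (-2143.872, -129.48) → (-8.2, 2.5) − 0.05·(-2143.872, -129.48) = (98.9936, 8.974)
∂f/∂v at (98.9936, 8.974) = -19581.51768192

-19581.51768192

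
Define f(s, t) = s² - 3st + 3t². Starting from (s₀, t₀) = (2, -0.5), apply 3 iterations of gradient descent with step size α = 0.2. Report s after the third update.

0.96

∇f = (2s - 3t, -3s + 6t)
(s₁, t₁) = (2, -0.5) − 0.2·(5.5, -9) = (0.9, 1.3)
(s₂, t₂) = (0.9, 1.3) − 0.2·(-2.1, 5.1) = (1.32, 0.28)
(s₃, t₃) = (1.32, 0.28) − 0.2·(1.8, -2.28) = (0.96, 0.736)
s = 0.96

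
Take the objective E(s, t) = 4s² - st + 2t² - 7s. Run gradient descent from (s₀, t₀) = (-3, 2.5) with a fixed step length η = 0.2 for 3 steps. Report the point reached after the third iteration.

(2.048, -0.024)

∇E = (8s - t - 7, -s + 4t)
(s₁, t₁) = (-3, 2.5) − 0.2·(-33.5, 13) = (3.7, -0.1)
(s₂, t₂) = (3.7, -0.1) − 0.2·(22.7, -4.1) = (-0.84, 0.72)
(s₃, t₃) = (-0.84, 0.72) − 0.2·(-14.44, 3.72) = (2.048, -0.024)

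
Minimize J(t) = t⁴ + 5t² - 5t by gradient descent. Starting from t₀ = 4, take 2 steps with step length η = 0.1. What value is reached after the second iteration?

6325.8004

J′(t) = 4t³ + 10t - 5
t₁ = 4 − 0.1·291 = -25.1
t₂ = -25.1 − 0.1·(-63509.004) = 6325.8004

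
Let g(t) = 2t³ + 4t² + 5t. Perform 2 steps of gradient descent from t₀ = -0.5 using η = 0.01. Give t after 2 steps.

-0.5495375

g′(t) = 6t² + 8t + 5
t₁ = -0.5 − 0.01·2.5 = -0.525
t₂ = -0.525 − 0.01·2.45375 = -0.5495375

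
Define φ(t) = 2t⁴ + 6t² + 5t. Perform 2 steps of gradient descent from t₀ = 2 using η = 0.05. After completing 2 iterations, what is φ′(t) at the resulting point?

1924.851662702733

φ′(t) = 8t³ + 12t + 5
Step 1: φ′(2) = 93; t₁ = 2 − 0.05·93 = -2.65
Step 2: φ′(-2.65) = -175.677; t₂ = -2.65 − 0.05·(-175.677) = 6.13385
φ′(t) at (6.13385) = 1924.851662702733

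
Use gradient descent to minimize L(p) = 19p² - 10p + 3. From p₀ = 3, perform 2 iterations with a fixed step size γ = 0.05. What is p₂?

L′(p) = 38p - 10
p₁ = 3 − 0.05·104 = -2.2
p₂ = -2.2 − 0.05·(-93.6) = 2.48

2.48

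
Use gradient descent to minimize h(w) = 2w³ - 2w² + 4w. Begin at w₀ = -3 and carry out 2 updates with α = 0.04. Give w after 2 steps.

h′(w) = 6w² - 4w + 4
w₁ = -3 − 0.04·70 = -5.8
w₂ = -5.8 − 0.04·229.04 = -14.9616

-14.9616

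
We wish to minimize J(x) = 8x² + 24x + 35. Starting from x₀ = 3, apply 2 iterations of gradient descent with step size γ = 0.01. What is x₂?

J′(x) = 16x + 24
x₁ = 3 − 0.01·72 = 2.28
x₂ = 2.28 − 0.01·60.48 = 1.6752

1.6752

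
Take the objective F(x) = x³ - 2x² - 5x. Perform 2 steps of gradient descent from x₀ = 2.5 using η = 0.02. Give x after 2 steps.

F′(x) = 3x² - 4x - 5
Step 1: F′(2.5) = 3.75; x₁ = 2.5 − 0.02·3.75 = 2.425
Step 2: F′(2.425) = 2.941875; x₂ = 2.425 − 0.02·2.941875 = 2.3661625

2.3661625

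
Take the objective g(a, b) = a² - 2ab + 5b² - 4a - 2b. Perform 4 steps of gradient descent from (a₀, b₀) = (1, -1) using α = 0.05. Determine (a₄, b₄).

∇g = (2a - 2b - 4, -2a + 10b - 2)
(a₁, b₁) = (1, -1) − 0.05·(0, -14) = (1, -0.3)
(a₂, b₂) = (1, -0.3) − 0.05·(-1.4, -7) = (1.07, 0.05)
(a₃, b₃) = (1.07, 0.05) − 0.05·(-1.96, -3.64) = (1.168, 0.232)
(a₄, b₄) = (1.168, 0.232) − 0.05·(-2.128, -2.016) = (1.2744, 0.3328)

(1.2744, 0.3328)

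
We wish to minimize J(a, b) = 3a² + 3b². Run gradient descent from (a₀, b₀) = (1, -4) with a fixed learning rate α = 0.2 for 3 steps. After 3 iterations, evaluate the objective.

0.003264

∇J = (6a, 6b)
Step 1: at (1, -4), ∇J = (6, -24) → (1, -4) − 0.2·(6, -24) = (-0.2, 0.8)
Step 2: at (-0.2, 0.8), ∇J = (-1.2, 4.8) → (-0.2, 0.8) − 0.2·(-1.2, 4.8) = (0.04, -0.16)
Step 3: at (0.04, -0.16), ∇J = (0.24, -0.96) → (0.04, -0.16) − 0.2·(0.24, -0.96) = (-0.008, 0.032)
J(-0.008, 0.032) = 0.003264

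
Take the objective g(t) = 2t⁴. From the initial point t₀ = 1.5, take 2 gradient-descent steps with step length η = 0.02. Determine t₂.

g′(t) = 8t³
Step 1: g′(1.5) = 27; t₁ = 1.5 − 0.02·27 = 0.96
Step 2: g′(0.96) = 7.077888; t₂ = 0.96 − 0.02·7.077888 = 0.81844224

0.81844224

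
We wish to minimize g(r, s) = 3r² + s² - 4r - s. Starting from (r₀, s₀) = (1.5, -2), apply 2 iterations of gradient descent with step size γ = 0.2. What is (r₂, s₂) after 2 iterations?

(0.7, -0.4)

∇g = (6r - 4, 2s - 1)
(r₁, s₁) = (1.5, -2) − 0.2·(5, -5) = (0.5, -1)
(r₂, s₂) = (0.5, -1) − 0.2·(-1, -3) = (0.7, -0.4)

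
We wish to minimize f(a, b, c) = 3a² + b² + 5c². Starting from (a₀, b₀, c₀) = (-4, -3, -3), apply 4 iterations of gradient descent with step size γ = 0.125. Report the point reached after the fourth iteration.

∇f = (6a, 2b, 10c)
Step 1: at (-4, -3, -3), ∇f = (-24, -6, -30) → (-4, -3, -3) − 0.125·(-24, -6, -30) = (-1, -2.25, 0.75)
Step 2: at (-1, -2.25, 0.75), ∇f = (-6, -4.5, 7.5) → (-1, -2.25, 0.75) − 0.125·(-6, -4.5, 7.5) = (-0.25, -1.6875, -0.1875)
Step 3: at (-0.25, -1.6875, -0.1875), ∇f = (-1.5, -3.375, -1.875) → (-0.25, -1.6875, -0.1875) − 0.125·(-1.5, -3.375, -1.875) = (-0.0625, -1.265625, 0.046875)
Step 4: at (-0.0625, -1.265625, 0.046875), ∇f = (-0.375, -2.53125, 0.46875) → (-0.0625, -1.265625, 0.046875) − 0.125·(-0.375, -2.53125, 0.46875) = (-0.015625, -0.94921875, -0.01171875)

(-0.015625, -0.94921875, -0.01171875)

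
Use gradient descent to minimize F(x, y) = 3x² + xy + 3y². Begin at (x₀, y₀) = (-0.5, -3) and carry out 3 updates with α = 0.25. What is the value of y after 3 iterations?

∇F = (6x + y, x + 6y)
(x₁, y₁) = (-0.5, -3) − 0.25·(-6, -18.5) = (1, 1.625)
(x₂, y₂) = (1, 1.625) − 0.25·(7.625, 10.75) = (-0.90625, -1.0625)
(x₃, y₃) = (-0.90625, -1.0625) − 0.25·(-6.5, -7.28125) = (0.71875, 0.7578125)
y = 0.7578125

0.7578125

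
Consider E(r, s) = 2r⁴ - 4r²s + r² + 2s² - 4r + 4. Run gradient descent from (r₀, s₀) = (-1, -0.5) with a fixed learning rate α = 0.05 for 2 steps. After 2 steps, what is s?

-0.158

∇E = (8r³ - 8rs + 2r - 4, -4r² + 4s)
Step 1: at (-1, -0.5), ∇E = (-18, -6) → (-1, -0.5) − 0.05·(-18, -6) = (-0.1, -0.2)
Step 2: at (-0.1, -0.2), ∇E = (-4.368, -0.84) → (-0.1, -0.2) − 0.05·(-4.368, -0.84) = (0.1184, -0.158)
s = -0.158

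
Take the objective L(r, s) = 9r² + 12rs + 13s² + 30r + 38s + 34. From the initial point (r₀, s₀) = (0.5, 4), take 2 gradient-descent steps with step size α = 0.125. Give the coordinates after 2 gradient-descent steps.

∇L = (18r + 12s + 30, 12r + 26s + 38)
Step 1: at (0.5, 4), ∇L = (87, 148) → (0.5, 4) − 0.125·(87, 148) = (-10.375, -14.5)
Step 2: at (-10.375, -14.5), ∇L = (-330.75, -463.5) → (-10.375, -14.5) − 0.125·(-330.75, -463.5) = (30.96875, 43.4375)

(30.96875, 43.4375)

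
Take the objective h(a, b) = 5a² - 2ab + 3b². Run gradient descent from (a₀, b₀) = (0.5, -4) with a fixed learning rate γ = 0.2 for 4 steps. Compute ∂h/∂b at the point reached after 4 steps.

-15.2464

∇h = (10a - 2b, -2a + 6b)
Step 1: at (0.5, -4), ∇h = (13, -25) → (0.5, -4) − 0.2·(13, -25) = (-2.1, 1)
Step 2: at (-2.1, 1), ∇h = (-23, 10.2) → (-2.1, 1) − 0.2·(-23, 10.2) = (2.5, -1.04)
Step 3: at (2.5, -1.04), ∇h = (27.08, -11.24) → (2.5, -1.04) − 0.2·(27.08, -11.24) = (-2.916, 1.208)
Step 4: at (-2.916, 1.208), ∇h = (-31.576, 13.08) → (-2.916, 1.208) − 0.2·(-31.576, 13.08) = (3.3992, -1.408)
∂h/∂b at (3.3992, -1.408) = -15.2464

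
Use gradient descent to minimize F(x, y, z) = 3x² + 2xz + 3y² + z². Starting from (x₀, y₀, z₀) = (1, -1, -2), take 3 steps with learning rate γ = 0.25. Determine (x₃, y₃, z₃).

∇F = (6x + 2z, 6y, 2x + 2z)
(x₁, y₁, z₁) = (1, -1, -2) − 0.25·(2, -6, -2) = (0.5, 0.5, -1.5)
(x₂, y₂, z₂) = (0.5, 0.5, -1.5) − 0.25·(0, 3, -2) = (0.5, -0.25, -1)
(x₃, y₃, z₃) = (0.5, -0.25, -1) − 0.25·(1, -1.5, -1) = (0.25, 0.125, -0.75)

(0.25, 0.125, -0.75)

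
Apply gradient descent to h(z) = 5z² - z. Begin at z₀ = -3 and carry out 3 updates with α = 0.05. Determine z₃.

-0.2875

h′(z) = 10z - 1
Step 1: h′(-3) = -31; z₁ = -3 − 0.05·(-31) = -1.45
Step 2: h′(-1.45) = -15.5; z₂ = -1.45 − 0.05·(-15.5) = -0.675
Step 3: h′(-0.675) = -7.75; z₃ = -0.675 − 0.05·(-7.75) = -0.2875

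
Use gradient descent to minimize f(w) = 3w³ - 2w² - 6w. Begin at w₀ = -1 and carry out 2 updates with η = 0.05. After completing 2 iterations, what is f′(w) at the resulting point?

f′(w) = 9w² - 4w - 6
Step 1: f′(-1) = 7; w₁ = -1 − 0.05·7 = -1.35
Step 2: f′(-1.35) = 15.8025; w₂ = -1.35 − 0.05·15.8025 = -2.140125
f′(w) at (-2.140125) = 43.781715140625

43.781715140625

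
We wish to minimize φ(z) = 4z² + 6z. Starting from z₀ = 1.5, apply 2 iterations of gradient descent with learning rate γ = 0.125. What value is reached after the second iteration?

-0.75

φ′(z) = 8z + 6
z₁ = 1.5 − 0.125·18 = -0.75
z₂ = -0.75 − 0.125·0 = -0.75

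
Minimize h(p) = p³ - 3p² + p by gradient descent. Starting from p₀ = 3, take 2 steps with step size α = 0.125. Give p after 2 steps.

1.7890625

h′(p) = 3p² - 6p + 1
Step 1: h′(3) = 10; p₁ = 3 − 0.125·10 = 1.75
Step 2: h′(1.75) = -0.3125; p₂ = 1.75 − 0.125·(-0.3125) = 1.7890625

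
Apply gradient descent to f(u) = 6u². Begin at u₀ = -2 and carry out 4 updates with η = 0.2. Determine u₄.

-7.6832

f′(u) = 12u
u₁ = -2 − 0.2·(-24) = 2.8
u₂ = 2.8 − 0.2·33.6 = -3.92
u₃ = -3.92 − 0.2·(-47.04) = 5.488
u₄ = 5.488 − 0.2·65.856 = -7.6832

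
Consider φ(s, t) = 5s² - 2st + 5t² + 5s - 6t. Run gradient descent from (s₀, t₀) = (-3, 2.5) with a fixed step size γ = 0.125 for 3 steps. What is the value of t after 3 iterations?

0.234375

∇φ = (10s - 2t + 5, -2s + 10t - 6)
Step 1: at (-3, 2.5), ∇φ = (-30, 25) → (-3, 2.5) − 0.125·(-30, 25) = (0.75, -0.625)
Step 2: at (0.75, -0.625), ∇φ = (13.75, -13.75) → (0.75, -0.625) − 0.125·(13.75, -13.75) = (-0.96875, 1.09375)
Step 3: at (-0.96875, 1.09375), ∇φ = (-6.875, 6.875) → (-0.96875, 1.09375) − 0.125·(-6.875, 6.875) = (-0.109375, 0.234375)
t = 0.234375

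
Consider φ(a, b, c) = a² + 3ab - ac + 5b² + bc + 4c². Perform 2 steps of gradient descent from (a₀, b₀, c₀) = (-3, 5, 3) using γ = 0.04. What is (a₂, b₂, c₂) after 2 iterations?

(-3.3008, 2.264, 0.9104)

∇φ = (2a + 3b - c, 3a + 10b + c, -a + b + 8c)
(a₁, b₁, c₁) = (-3, 5, 3) − 0.04·(6, 44, 32) = (-3.24, 3.24, 1.72)
(a₂, b₂, c₂) = (-3.24, 3.24, 1.72) − 0.04·(1.52, 24.4, 20.24) = (-3.3008, 2.264, 0.9104)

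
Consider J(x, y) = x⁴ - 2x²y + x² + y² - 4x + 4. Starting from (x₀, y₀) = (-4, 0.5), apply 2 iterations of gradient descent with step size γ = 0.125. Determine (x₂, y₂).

∇J = (4x³ - 4xy + 2x - 4, -2x² + 2y)
(x₁, y₁) = (-4, 0.5) − 0.125·(-260, -31) = (28.5, 4.375)
(x₂, y₂) = (28.5, 4.375) − 0.125·(92150.75, -1615.75) = (-11490.34375, 206.34375)

(-11490.34375, 206.34375)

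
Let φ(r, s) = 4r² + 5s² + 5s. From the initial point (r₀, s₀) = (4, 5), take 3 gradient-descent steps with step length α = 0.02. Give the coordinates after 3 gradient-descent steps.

(2.370816, 2.316)

∇φ = (8r, 10s + 5)
(r₁, s₁) = (4, 5) − 0.02·(32, 55) = (3.36, 3.9)
(r₂, s₂) = (3.36, 3.9) − 0.02·(26.88, 44) = (2.8224, 3.02)
(r₃, s₃) = (2.8224, 3.02) − 0.02·(22.5792, 35.2) = (2.370816, 2.316)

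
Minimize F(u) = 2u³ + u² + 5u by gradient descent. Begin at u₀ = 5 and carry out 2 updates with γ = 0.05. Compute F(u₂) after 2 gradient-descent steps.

-502.06072998046875

F′(u) = 6u² + 2u + 5
Step 1: F′(5) = 165; u₁ = 5 − 0.05·165 = -3.25
Step 2: F′(-3.25) = 61.875; u₂ = -3.25 − 0.05·61.875 = -6.34375
F(-6.34375) = -502.06072998046875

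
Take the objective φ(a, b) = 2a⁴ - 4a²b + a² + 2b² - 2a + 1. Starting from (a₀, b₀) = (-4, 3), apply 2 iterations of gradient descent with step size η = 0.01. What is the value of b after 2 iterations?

∇φ = (8a³ - 8ab + 2a - 2, -4a² + 4b)
(a₁, b₁) = (-4, 3) − 0.01·(-426, -52) = (0.26, 3.52)
(a₂, b₂) = (0.26, 3.52) − 0.01·(-8.660992, 13.8096) = (0.34660992, 3.381904)
b = 3.381904

3.381904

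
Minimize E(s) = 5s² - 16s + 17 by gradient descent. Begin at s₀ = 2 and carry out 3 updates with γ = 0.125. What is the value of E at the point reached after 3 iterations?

E′(s) = 10s - 16
s₁ = 2 − 0.125·4 = 1.5
s₂ = 1.5 − 0.125·(-1) = 1.625
s₃ = 1.625 − 0.125·0.25 = 1.59375
E(1.59375) = 4.2001953125

4.2001953125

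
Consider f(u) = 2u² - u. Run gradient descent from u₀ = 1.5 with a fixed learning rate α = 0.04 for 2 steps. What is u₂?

1.132

f′(u) = 4u - 1
u₁ = 1.5 − 0.04·5 = 1.3
u₂ = 1.3 − 0.04·4.2 = 1.132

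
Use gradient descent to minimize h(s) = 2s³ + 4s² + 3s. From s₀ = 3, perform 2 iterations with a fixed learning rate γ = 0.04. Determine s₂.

h′(s) = 6s² + 8s + 3
Step 1: h′(3) = 81; s₁ = 3 − 0.04·81 = -0.24
Step 2: h′(-0.24) = 1.4256; s₂ = -0.24 − 0.04·1.4256 = -0.297024

-0.297024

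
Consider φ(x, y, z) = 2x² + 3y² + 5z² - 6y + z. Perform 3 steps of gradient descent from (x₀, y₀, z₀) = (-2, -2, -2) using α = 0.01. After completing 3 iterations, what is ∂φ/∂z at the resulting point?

∇φ = (4x, 6y - 6, 10z + 1)
Step 1: at (-2, -2, -2), ∇φ = (-8, -18, -19) → (-2, -2, -2) − 0.01·(-8, -18, -19) = (-1.92, -1.82, -1.81)
Step 2: at (-1.92, -1.82, -1.81), ∇φ = (-7.68, -16.92, -17.1) → (-1.92, -1.82, -1.81) − 0.01·(-7.68, -16.92, -17.1) = (-1.8432, -1.6508, -1.639)
Step 3: at (-1.8432, -1.6508, -1.639), ∇φ = (-7.3728, -15.9048, -15.39) → (-1.8432, -1.6508, -1.639) − 0.01·(-7.3728, -15.9048, -15.39) = (-1.769472, -1.491752, -1.4851)
∂φ/∂z at (-1.769472, -1.491752, -1.4851) = -13.851

-13.851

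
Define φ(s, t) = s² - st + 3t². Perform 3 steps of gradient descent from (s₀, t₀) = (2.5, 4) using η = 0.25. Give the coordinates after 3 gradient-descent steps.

(0.703125, -0.4296875)

∇φ = (2s - t, -s + 6t)
(s₁, t₁) = (2.5, 4) − 0.25·(1, 21.5) = (2.25, -1.375)
(s₂, t₂) = (2.25, -1.375) − 0.25·(5.875, -10.5) = (0.78125, 1.25)
(s₃, t₃) = (0.78125, 1.25) − 0.25·(0.3125, 6.71875) = (0.703125, -0.4296875)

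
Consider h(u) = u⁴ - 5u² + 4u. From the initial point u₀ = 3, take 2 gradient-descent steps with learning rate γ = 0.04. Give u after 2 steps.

h′(u) = 4u³ - 10u + 4
Step 1: h′(3) = 82; u₁ = 3 − 0.04·82 = -0.28
Step 2: h′(-0.28) = 6.712192; u₂ = -0.28 − 0.04·6.712192 = -0.54848768

-0.54848768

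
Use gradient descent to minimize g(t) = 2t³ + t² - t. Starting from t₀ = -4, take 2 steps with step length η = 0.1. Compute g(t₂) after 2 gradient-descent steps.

g′(t) = 6t² + 2t - 1
t₁ = -4 − 0.1·87 = -12.7
t₂ = -12.7 − 0.1·941.34 = -106.834
g(-106.834) = -2427180.140247408

-2427180.140247408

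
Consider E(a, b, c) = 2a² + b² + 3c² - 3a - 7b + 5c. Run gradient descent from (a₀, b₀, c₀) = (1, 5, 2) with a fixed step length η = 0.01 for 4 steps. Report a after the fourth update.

∇E = (4a - 3, 2b - 7, 6c + 5)
(a₁, b₁, c₁) = (1, 5, 2) − 0.01·(1, 3, 17) = (0.99, 4.97, 1.83)
(a₂, b₂, c₂) = (0.99, 4.97, 1.83) − 0.01·(0.96, 2.94, 15.98) = (0.9804, 4.9406, 1.6702)
(a₃, b₃, c₃) = (0.9804, 4.9406, 1.6702) − 0.01·(0.9216, 2.8812, 15.0212) = (0.971184, 4.911788, 1.519988)
(a₄, b₄, c₄) = (0.971184, 4.911788, 1.519988) − 0.01·(0.884736, 2.823576, 14.119928) = (0.96233664, 4.88355224, 1.37878872)
a = 0.96233664

0.96233664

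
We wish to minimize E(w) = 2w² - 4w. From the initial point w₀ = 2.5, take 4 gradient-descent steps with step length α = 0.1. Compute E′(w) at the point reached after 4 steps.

E′(w) = 4w - 4
Step 1: E′(2.5) = 6; w₁ = 2.5 − 0.1·6 = 1.9
Step 2: E′(1.9) = 3.6; w₂ = 1.9 − 0.1·3.6 = 1.54
Step 3: E′(1.54) = 2.16; w₃ = 1.54 − 0.1·2.16 = 1.324
Step 4: E′(1.324) = 1.296; w₄ = 1.324 − 0.1·1.296 = 1.1944
E′(w) at (1.1944) = 0.7776

0.7776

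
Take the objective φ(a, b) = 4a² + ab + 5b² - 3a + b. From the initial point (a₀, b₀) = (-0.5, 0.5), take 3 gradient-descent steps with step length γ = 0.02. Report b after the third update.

∇φ = (8a + b - 3, a + 10b + 1)
(a₁, b₁) = (-0.5, 0.5) − 0.02·(-6.5, 5.5) = (-0.37, 0.39)
(a₂, b₂) = (-0.37, 0.39) − 0.02·(-5.57, 4.53) = (-0.2586, 0.2994)
(a₃, b₃) = (-0.2586, 0.2994) − 0.02·(-4.7694, 3.7354) = (-0.163212, 0.224692)
b = 0.224692

0.224692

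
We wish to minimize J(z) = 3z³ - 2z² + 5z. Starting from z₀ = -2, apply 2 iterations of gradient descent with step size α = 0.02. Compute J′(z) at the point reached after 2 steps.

J′(z) = 9z² - 4z + 5
z₁ = -2 − 0.02·49 = -2.98
z₂ = -2.98 − 0.02·96.8436 = -4.916872
J′(z) at (-4.916872) = 242.248160379456

242.248160379456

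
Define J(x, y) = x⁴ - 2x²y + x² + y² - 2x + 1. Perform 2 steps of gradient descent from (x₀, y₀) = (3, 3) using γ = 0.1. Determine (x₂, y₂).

∇J = (4x³ - 4xy + 2x - 2, -2x² + 2y)
(x₁, y₁) = (3, 3) − 0.1·(76, -12) = (-4.6, 4.2)
(x₂, y₂) = (-4.6, 4.2) − 0.1·(-323.264, -33.92) = (27.7264, 7.592)

(27.7264, 7.592)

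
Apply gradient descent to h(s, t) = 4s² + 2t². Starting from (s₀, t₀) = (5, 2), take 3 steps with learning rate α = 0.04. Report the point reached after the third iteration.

∇h = (8s, 4t)
Step 1: at (5, 2), ∇h = (40, 8) → (5, 2) − 0.04·(40, 8) = (3.4, 1.68)
Step 2: at (3.4, 1.68), ∇h = (27.2, 6.72) → (3.4, 1.68) − 0.04·(27.2, 6.72) = (2.312, 1.4112)
Step 3: at (2.312, 1.4112), ∇h = (18.496, 5.6448) → (2.312, 1.4112) − 0.04·(18.496, 5.6448) = (1.57216, 1.185408)

(1.57216, 1.185408)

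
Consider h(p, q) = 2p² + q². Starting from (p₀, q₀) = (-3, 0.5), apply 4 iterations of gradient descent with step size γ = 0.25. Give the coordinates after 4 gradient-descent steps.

(0, 0.03125)

∇h = (4p, 2q)
Step 1: at (-3, 0.5), ∇h = (-12, 1) → (-3, 0.5) − 0.25·(-12, 1) = (0, 0.25)
Step 2: at (0, 0.25), ∇h = (0, 0.5) → (0, 0.25) − 0.25·(0, 0.5) = (0, 0.125)
Step 3: at (0, 0.125), ∇h = (0, 0.25) → (0, 0.125) − 0.25·(0, 0.25) = (0, 0.0625)
Step 4: at (0, 0.0625), ∇h = (0, 0.125) → (0, 0.0625) − 0.25·(0, 0.125) = (0, 0.03125)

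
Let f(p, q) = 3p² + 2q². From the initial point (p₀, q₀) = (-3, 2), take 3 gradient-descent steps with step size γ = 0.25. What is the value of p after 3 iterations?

∇f = (6p, 4q)
Step 1: at (-3, 2), ∇f = (-18, 8) → (-3, 2) − 0.25·(-18, 8) = (1.5, 0)
Step 2: at (1.5, 0), ∇f = (9, 0) → (1.5, 0) − 0.25·(9, 0) = (-0.75, 0)
Step 3: at (-0.75, 0), ∇f = (-4.5, 0) → (-0.75, 0) − 0.25·(-4.5, 0) = (0.375, 0)
p = 0.375

0.375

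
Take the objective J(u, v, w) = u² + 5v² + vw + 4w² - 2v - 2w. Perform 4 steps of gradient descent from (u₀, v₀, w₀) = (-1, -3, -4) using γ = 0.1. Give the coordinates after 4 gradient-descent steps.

∇J = (2u, 10v + w - 2, v + 8w - 2)
(u₁, v₁, w₁) = (-1, -3, -4) − 0.1·(-2, -36, -37) = (-0.8, 0.6, -0.3)
(u₂, v₂, w₂) = (-0.8, 0.6, -0.3) − 0.1·(-1.6, 3.7, -3.8) = (-0.64, 0.23, 0.08)
(u₃, v₃, w₃) = (-0.64, 0.23, 0.08) − 0.1·(-1.28, 0.38, -1.13) = (-0.512, 0.192, 0.193)
(u₄, v₄, w₄) = (-0.512, 0.192, 0.193) − 0.1·(-1.024, 0.113, -0.264) = (-0.4096, 0.1807, 0.2194)

(-0.4096, 0.1807, 0.2194)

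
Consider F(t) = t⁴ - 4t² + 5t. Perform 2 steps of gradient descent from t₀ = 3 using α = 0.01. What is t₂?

F′(t) = 4t³ - 8t + 5
Step 1: F′(3) = 89; t₁ = 3 − 0.01·89 = 2.11
Step 2: F′(2.11) = 25.695724; t₂ = 2.11 − 0.01·25.695724 = 1.85304276

1.85304276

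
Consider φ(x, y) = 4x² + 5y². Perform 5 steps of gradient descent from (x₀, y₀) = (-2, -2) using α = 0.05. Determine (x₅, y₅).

∇φ = (8x, 10y)
Step 1: at (-2, -2), ∇φ = (-16, -20) → (-2, -2) − 0.05·(-16, -20) = (-1.2, -1)
Step 2: at (-1.2, -1), ∇φ = (-9.6, -10) → (-1.2, -1) − 0.05·(-9.6, -10) = (-0.72, -0.5)
Step 3: at (-0.72, -0.5), ∇φ = (-5.76, -5) → (-0.72, -0.5) − 0.05·(-5.76, -5) = (-0.432, -0.25)
Step 4: at (-0.432, -0.25), ∇φ = (-3.456, -2.5) → (-0.432, -0.25) − 0.05·(-3.456, -2.5) = (-0.2592, -0.125)
Step 5: at (-0.2592, -0.125), ∇φ = (-2.0736, -1.25) → (-0.2592, -0.125) − 0.05·(-2.0736, -1.25) = (-0.15552, -0.0625)

(-0.15552, -0.0625)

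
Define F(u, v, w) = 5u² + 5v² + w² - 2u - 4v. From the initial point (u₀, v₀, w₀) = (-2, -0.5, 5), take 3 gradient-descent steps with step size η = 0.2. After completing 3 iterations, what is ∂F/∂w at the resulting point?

∇F = (10u - 2, 10v - 4, 2w)
(u₁, v₁, w₁) = (-2, -0.5, 5) − 0.2·(-22, -9, 10) = (2.4, 1.3, 3)
(u₂, v₂, w₂) = (2.4, 1.3, 3) − 0.2·(22, 9, 6) = (-2, -0.5, 1.8)
(u₃, v₃, w₃) = (-2, -0.5, 1.8) − 0.2·(-22, -9, 3.6) = (2.4, 1.3, 1.08)
∂F/∂w at (2.4, 1.3, 1.08) = 2.16

2.16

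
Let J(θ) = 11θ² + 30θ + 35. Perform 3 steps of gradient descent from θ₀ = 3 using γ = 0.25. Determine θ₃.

J′(θ) = 22θ + 30
Step 1: J′(3) = 96; θ₁ = 3 − 0.25·96 = -21
Step 2: J′(-21) = -432; θ₂ = -21 − 0.25·(-432) = 87
Step 3: J′(87) = 1944; θ₃ = 87 − 0.25·1944 = -399

-399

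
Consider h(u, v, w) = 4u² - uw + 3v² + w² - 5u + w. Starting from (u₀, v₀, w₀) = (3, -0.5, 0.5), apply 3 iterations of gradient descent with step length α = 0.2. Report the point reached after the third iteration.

∇h = (8u - w - 5, 6v, -u + 2w + 1)
Step 1: at (3, -0.5, 0.5), ∇h = (18.5, -3, -1) → (3, -0.5, 0.5) − 0.2·(18.5, -3, -1) = (-0.7, 0.1, 0.7)
Step 2: at (-0.7, 0.1, 0.7), ∇h = (-11.3, 0.6, 3.1) → (-0.7, 0.1, 0.7) − 0.2·(-11.3, 0.6, 3.1) = (1.56, -0.02, 0.08)
Step 3: at (1.56, -0.02, 0.08), ∇h = (7.4, -0.12, -0.4) → (1.56, -0.02, 0.08) − 0.2·(7.4, -0.12, -0.4) = (0.08, 0.004, 0.16)

(0.08, 0.004, 0.16)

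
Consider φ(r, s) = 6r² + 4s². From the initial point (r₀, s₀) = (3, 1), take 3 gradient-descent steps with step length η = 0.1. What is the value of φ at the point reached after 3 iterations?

0.003712

∇φ = (12r, 8s)
(r₁, s₁) = (3, 1) − 0.1·(36, 8) = (-0.6, 0.2)
(r₂, s₂) = (-0.6, 0.2) − 0.1·(-7.2, 1.6) = (0.12, 0.04)
(r₃, s₃) = (0.12, 0.04) − 0.1·(1.44, 0.32) = (-0.024, 0.008)
φ(-0.024, 0.008) = 0.003712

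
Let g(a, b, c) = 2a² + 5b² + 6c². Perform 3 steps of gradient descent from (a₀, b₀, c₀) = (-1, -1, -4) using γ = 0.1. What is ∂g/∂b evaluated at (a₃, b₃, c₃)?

∇g = (4a, 10b, 12c)
(a₁, b₁, c₁) = (-1, -1, -4) − 0.1·(-4, -10, -48) = (-0.6, 0, 0.8)
(a₂, b₂, c₂) = (-0.6, 0, 0.8) − 0.1·(-2.4, 0, 9.6) = (-0.36, 0, -0.16)
(a₃, b₃, c₃) = (-0.36, 0, -0.16) − 0.1·(-1.44, 0, -1.92) = (-0.216, 0, 0.032)
∂g/∂b at (-0.216, 0, 0.032) = 0

0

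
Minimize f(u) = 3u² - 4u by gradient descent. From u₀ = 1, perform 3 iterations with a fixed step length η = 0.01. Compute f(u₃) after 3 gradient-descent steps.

f′(u) = 6u - 4
u₁ = 1 − 0.01·2 = 0.98
u₂ = 0.98 − 0.01·1.88 = 0.9612
u₃ = 0.9612 − 0.01·1.7672 = 0.943528
f(0.943528) = -1.103376739648

-1.103376739648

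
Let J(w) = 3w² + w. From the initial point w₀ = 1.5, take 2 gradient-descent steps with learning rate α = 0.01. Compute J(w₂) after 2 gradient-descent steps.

6.422908

J′(w) = 6w + 1
w₁ = 1.5 − 0.01·10 = 1.4
w₂ = 1.4 − 0.01·9.4 = 1.306
J(1.306) = 6.422908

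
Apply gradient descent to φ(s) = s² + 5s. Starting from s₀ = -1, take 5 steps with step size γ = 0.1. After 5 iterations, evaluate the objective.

φ′(s) = 2s + 5
s₁ = -1 − 0.1·3 = -1.3
s₂ = -1.3 − 0.1·2.4 = -1.54
s₃ = -1.54 − 0.1·1.92 = -1.732
s₄ = -1.732 − 0.1·1.536 = -1.8856
s₅ = -1.8856 − 0.1·1.2288 = -2.00848
φ(-2.00848) = -6.0084080896

-6.0084080896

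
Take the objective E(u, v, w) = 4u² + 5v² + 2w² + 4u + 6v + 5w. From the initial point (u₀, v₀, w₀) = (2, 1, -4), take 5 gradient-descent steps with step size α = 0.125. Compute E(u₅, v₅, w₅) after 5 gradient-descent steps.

-5.91021728515625

∇E = (8u + 4, 10v + 6, 4w + 5)
(u₁, v₁, w₁) = (2, 1, -4) − 0.125·(20, 16, -11) = (-0.5, -1, -2.625)
(u₂, v₂, w₂) = (-0.5, -1, -2.625) − 0.125·(0, -4, -5.5) = (-0.5, -0.5, -1.9375)
(u₃, v₃, w₃) = (-0.5, -0.5, -1.9375) − 0.125·(0, 1, -2.75) = (-0.5, -0.625, -1.59375)
(u₄, v₄, w₄) = (-0.5, -0.625, -1.59375) − 0.125·(0, -0.25, -1.375) = (-0.5, -0.59375, -1.421875)
(u₅, v₅, w₅) = (-0.5, -0.59375, -1.421875) − 0.125·(0, 0.0625, -0.6875) = (-0.5, -0.6015625, -1.3359375)
E(-0.5, -0.6015625, -1.3359375) = -5.91021728515625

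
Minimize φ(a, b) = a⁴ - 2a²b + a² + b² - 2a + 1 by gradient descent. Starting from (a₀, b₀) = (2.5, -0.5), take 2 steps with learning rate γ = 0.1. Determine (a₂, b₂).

∇φ = (4a³ - 4ab + 2a - 2, -2a² + 2b)
(a₁, b₁) = (2.5, -0.5) − 0.1·(70.5, -13.5) = (-4.55, 0.85)
(a₂, b₂) = (-4.55, 0.85) − 0.1·(-372.4155, -39.705) = (32.69155, 4.8205)

(32.69155, 4.8205)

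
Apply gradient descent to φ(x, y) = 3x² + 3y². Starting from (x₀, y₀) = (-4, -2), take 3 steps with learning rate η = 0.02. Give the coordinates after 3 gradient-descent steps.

(-2.725888, -1.362944)

∇φ = (6x, 6y)
(x₁, y₁) = (-4, -2) − 0.02·(-24, -12) = (-3.52, -1.76)
(x₂, y₂) = (-3.52, -1.76) − 0.02·(-21.12, -10.56) = (-3.0976, -1.5488)
(x₃, y₃) = (-3.0976, -1.5488) − 0.02·(-18.5856, -9.2928) = (-2.725888, -1.362944)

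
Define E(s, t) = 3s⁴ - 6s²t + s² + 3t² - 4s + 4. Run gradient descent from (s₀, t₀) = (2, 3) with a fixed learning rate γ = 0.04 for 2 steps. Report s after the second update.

2.19427328

∇E = (12s³ - 12st + 2s - 4, -6s² + 6t)
Step 1: at (2, 3), ∇E = (24, -6) → (2, 3) − 0.04·(24, -6) = (1.04, 3.24)
Step 2: at (1.04, 3.24), ∇E = (-28.856832, 12.9504) → (1.04, 3.24) − 0.04·(-28.856832, 12.9504) = (2.19427328, 2.721984)
s = 2.19427328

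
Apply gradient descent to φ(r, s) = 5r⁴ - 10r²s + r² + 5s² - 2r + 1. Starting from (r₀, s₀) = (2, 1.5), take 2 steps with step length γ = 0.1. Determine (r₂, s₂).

(1030.776, 67.24)

∇φ = (20r³ - 20rs + 2r - 2, -10r² + 10s)
Step 1: at (2, 1.5), ∇φ = (102, -25) → (2, 1.5) − 0.1·(102, -25) = (-8.2, 4)
Step 2: at (-8.2, 4), ∇φ = (-10389.76, -632.4) → (-8.2, 4) − 0.1·(-10389.76, -632.4) = (1030.776, 67.24)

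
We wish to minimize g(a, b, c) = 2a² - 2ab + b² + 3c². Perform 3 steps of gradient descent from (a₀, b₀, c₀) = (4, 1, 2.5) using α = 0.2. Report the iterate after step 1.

∇g = (4a - 2b, -2a + 2b, 6c)
(a₁, b₁, c₁) = (4, 1, 2.5) − 0.2·(14, -6, 15) = (1.2, 2.2, -0.5)

(1.2, 2.2, -0.5)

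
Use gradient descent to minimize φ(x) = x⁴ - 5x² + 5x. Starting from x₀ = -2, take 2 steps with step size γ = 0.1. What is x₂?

-2.2212

φ′(x) = 4x³ - 10x + 5
x₁ = -2 − 0.1·(-7) = -1.3
x₂ = -1.3 − 0.1·9.212 = -2.2212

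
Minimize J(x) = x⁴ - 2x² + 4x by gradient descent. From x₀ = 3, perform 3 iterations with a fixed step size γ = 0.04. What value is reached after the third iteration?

J′(x) = 4x³ - 4x + 4
Step 1: J′(3) = 100; x₁ = 3 − 0.04·100 = -1
Step 2: J′(-1) = 4; x₂ = -1 − 0.04·4 = -1.16
Step 3: J′(-1.16) = 2.396416; x₃ = -1.16 − 0.04·2.396416 = -1.25585664

-1.25585664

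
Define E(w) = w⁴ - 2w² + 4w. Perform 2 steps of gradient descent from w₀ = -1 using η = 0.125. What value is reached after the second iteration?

E′(w) = 4w³ - 4w + 4
w₁ = -1 − 0.125·4 = -1.5
w₂ = -1.5 − 0.125·(-3.5) = -1.0625

-1.0625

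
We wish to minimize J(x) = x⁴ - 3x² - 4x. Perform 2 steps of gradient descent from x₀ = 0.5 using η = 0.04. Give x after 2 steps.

1.03216384

J′(x) = 4x³ - 6x - 4
x₁ = 0.5 − 0.04·(-6.5) = 0.76
x₂ = 0.76 − 0.04·(-6.804096) = 1.03216384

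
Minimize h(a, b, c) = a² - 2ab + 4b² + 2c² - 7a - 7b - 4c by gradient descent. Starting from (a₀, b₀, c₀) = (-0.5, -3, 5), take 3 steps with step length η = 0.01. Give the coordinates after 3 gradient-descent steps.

∇h = (2a - 2b - 7, -2a + 8b - 7, 4c - 4)
(a₁, b₁, c₁) = (-0.5, -3, 5) − 0.01·(-2, -30, 16) = (-0.48, -2.7, 4.84)
(a₂, b₂, c₂) = (-0.48, -2.7, 4.84) − 0.01·(-2.56, -27.64, 15.36) = (-0.4544, -2.4236, 4.6864)
(a₃, b₃, c₃) = (-0.4544, -2.4236, 4.6864) − 0.01·(-3.0616, -25.48, 14.7456) = (-0.423784, -2.1688, 4.538944)

(-0.423784, -2.1688, 4.538944)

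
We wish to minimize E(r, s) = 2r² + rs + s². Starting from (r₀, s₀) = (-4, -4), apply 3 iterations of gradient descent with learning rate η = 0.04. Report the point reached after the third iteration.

∇E = (4r + s, r + 2s)
(r₁, s₁) = (-4, -4) − 0.04·(-20, -12) = (-3.2, -3.52)
(r₂, s₂) = (-3.2, -3.52) − 0.04·(-16.32, -10.24) = (-2.5472, -3.1104)
(r₃, s₃) = (-2.5472, -3.1104) − 0.04·(-13.2992, -8.768) = (-2.015232, -2.75968)

(-2.015232, -2.75968)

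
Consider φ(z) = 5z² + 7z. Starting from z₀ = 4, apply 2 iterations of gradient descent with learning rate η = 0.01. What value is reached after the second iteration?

3.107

φ′(z) = 10z + 7
z₁ = 4 − 0.01·47 = 3.53
z₂ = 3.53 − 0.01·42.3 = 3.107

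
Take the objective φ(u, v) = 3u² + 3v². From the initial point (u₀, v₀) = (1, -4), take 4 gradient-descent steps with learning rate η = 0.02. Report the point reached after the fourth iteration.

(0.59969536, -2.39878144)

∇φ = (6u, 6v)
(u₁, v₁) = (1, -4) − 0.02·(6, -24) = (0.88, -3.52)
(u₂, v₂) = (0.88, -3.52) − 0.02·(5.28, -21.12) = (0.7744, -3.0976)
(u₃, v₃) = (0.7744, -3.0976) − 0.02·(4.6464, -18.5856) = (0.681472, -2.725888)
(u₄, v₄) = (0.681472, -2.725888) − 0.02·(4.088832, -16.355328) = (0.59969536, -2.39878144)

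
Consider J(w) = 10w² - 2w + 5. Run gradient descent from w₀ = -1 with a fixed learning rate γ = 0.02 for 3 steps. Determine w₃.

-0.1376

J′(w) = 20w - 2
w₁ = -1 − 0.02·(-22) = -0.56
w₂ = -0.56 − 0.02·(-13.2) = -0.296
w₃ = -0.296 − 0.02·(-7.92) = -0.1376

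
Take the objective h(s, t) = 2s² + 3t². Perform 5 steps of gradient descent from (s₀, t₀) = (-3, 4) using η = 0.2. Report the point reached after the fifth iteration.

∇h = (4s, 6t)
Step 1: at (-3, 4), ∇h = (-12, 24) → (-3, 4) − 0.2·(-12, 24) = (-0.6, -0.8)
Step 2: at (-0.6, -0.8), ∇h = (-2.4, -4.8) → (-0.6, -0.8) − 0.2·(-2.4, -4.8) = (-0.12, 0.16)
Step 3: at (-0.12, 0.16), ∇h = (-0.48, 0.96) → (-0.12, 0.16) − 0.2·(-0.48, 0.96) = (-0.024, -0.032)
Step 4: at (-0.024, -0.032), ∇h = (-0.096, -0.192) → (-0.024, -0.032) − 0.2·(-0.096, -0.192) = (-0.0048, 0.0064)
Step 5: at (-0.0048, 0.0064), ∇h = (-0.0192, 0.0384) → (-0.0048, 0.0064) − 0.2·(-0.0192, 0.0384) = (-0.00096, -0.00128)

(-0.00096, -0.00128)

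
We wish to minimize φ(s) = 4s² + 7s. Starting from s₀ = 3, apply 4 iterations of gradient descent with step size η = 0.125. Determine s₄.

φ′(s) = 8s + 7
Step 1: φ′(3) = 31; s₁ = 3 − 0.125·31 = -0.875
Step 2: φ′(-0.875) = 0; s₂ = -0.875 − 0.125·0 = -0.875
Step 3: φ′(-0.875) = 0; s₃ = -0.875 − 0.125·0 = -0.875
Step 4: φ′(-0.875) = 0; s₄ = -0.875 − 0.125·0 = -0.875

-0.875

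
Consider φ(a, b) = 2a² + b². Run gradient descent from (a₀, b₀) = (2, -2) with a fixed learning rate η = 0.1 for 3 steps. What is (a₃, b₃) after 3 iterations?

(0.432, -1.024)

∇φ = (4a, 2b)
(a₁, b₁) = (2, -2) − 0.1·(8, -4) = (1.2, -1.6)
(a₂, b₂) = (1.2, -1.6) − 0.1·(4.8, -3.2) = (0.72, -1.28)
(a₃, b₃) = (0.72, -1.28) − 0.1·(2.88, -2.56) = (0.432, -1.024)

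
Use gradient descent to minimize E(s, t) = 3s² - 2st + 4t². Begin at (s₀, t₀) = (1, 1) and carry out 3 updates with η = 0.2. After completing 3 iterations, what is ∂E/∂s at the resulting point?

∇E = (6s - 2t, -2s + 8t)
(s₁, t₁) = (1, 1) − 0.2·(4, 6) = (0.2, -0.2)
(s₂, t₂) = (0.2, -0.2) − 0.2·(1.6, -2) = (-0.12, 0.2)
(s₃, t₃) = (-0.12, 0.2) − 0.2·(-1.12, 1.84) = (0.104, -0.168)
∂E/∂s at (0.104, -0.168) = 0.96

0.96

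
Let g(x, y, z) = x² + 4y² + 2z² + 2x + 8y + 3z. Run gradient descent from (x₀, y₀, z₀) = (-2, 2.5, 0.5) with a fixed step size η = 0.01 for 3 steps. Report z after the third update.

∇g = (2x + 2, 8y + 8, 4z + 3)
(x₁, y₁, z₁) = (-2, 2.5, 0.5) − 0.01·(-2, 28, 5) = (-1.98, 2.22, 0.45)
(x₂, y₂, z₂) = (-1.98, 2.22, 0.45) − 0.01·(-1.96, 25.76, 4.8) = (-1.9604, 1.9624, 0.402)
(x₃, y₃, z₃) = (-1.9604, 1.9624, 0.402) − 0.01·(-1.9208, 23.6992, 4.608) = (-1.941192, 1.725408, 0.35592)
z = 0.35592

0.35592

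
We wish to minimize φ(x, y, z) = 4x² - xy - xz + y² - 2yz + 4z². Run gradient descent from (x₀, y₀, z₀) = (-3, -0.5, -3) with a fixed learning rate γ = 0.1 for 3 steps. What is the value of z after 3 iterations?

-0.42

∇φ = (8x - y - z, -x + 2y - 2z, -x - 2y + 8z)
Step 1: at (-3, -0.5, -3), ∇φ = (-20.5, 8, -20) → (-3, -0.5, -3) − 0.1·(-20.5, 8, -20) = (-0.95, -1.3, -1)
Step 2: at (-0.95, -1.3, -1), ∇φ = (-5.3, 0.35, -4.45) → (-0.95, -1.3, -1) − 0.1·(-5.3, 0.35, -4.45) = (-0.42, -1.335, -0.555)
Step 3: at (-0.42, -1.335, -0.555), ∇φ = (-1.47, -1.14, -1.35) → (-0.42, -1.335, -0.555) − 0.1·(-1.47, -1.14, -1.35) = (-0.273, -1.221, -0.42)
z = -0.42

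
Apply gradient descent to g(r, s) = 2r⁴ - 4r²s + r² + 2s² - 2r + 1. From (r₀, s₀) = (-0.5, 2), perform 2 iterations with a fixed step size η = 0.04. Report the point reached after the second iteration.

(-0.79846528, 1.514496)

∇g = (8r³ - 8rs + 2r - 2, -4r² + 4s)
Step 1: at (-0.5, 2), ∇g = (4, 7) → (-0.5, 2) − 0.04·(4, 7) = (-0.66, 1.72)
Step 2: at (-0.66, 1.72), ∇g = (3.461632, 5.1376) → (-0.66, 1.72) − 0.04·(3.461632, 5.1376) = (-0.79846528, 1.514496)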